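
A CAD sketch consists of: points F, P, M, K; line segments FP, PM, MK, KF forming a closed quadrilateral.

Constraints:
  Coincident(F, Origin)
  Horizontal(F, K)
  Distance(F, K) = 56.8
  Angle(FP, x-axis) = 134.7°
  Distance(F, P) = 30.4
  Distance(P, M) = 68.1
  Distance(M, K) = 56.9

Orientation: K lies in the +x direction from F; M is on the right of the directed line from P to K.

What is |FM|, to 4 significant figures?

39.28

F is at the origin; FK is horizontal with |FK| = 56.8 and K in +x, so K = (56.8, 0). FP runs at 134.7° with |FP| = 30.4, so P = (-21.38, 21.61). M is determined by |PM| = 68.1 and |MK| = 56.9 together: it lies at the intersection of circle(P, 68.1) and circle(K, 56.9). With |PK| = 81.11, the foot of the radical line on PK is 49.19 from P and the perpendicular offset is √(68.1² − 49.19²) = 47.10. Taking the right-of-PK solution: M = (13.48, -36.89).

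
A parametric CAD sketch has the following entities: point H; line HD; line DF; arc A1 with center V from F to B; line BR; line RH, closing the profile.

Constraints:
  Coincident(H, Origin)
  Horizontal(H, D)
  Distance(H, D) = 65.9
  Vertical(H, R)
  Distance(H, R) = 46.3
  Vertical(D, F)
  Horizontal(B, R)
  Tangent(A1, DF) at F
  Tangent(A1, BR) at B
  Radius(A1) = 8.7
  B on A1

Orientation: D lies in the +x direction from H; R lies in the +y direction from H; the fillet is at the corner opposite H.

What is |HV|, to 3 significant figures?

68.5

H is at the origin; H and D share the same y with |HD| = 65.9 and D on the +x side, so D = (65.9, 0.00). H and R share the same x with |HR| = 46.3 and R on the +y side, so R = (0.00, 46.3). The virtual corner opposite H is at (65.9, 46.3). Tangency of A1 to DF means the radius VF is perpendicular to DF and the tangent condition forces VB to be normal to BR, with radius 8.7, so the center V sits 8.7 in from both sides at V = (57.2, 37.6). Then |HV| = |V − H| = 68.5.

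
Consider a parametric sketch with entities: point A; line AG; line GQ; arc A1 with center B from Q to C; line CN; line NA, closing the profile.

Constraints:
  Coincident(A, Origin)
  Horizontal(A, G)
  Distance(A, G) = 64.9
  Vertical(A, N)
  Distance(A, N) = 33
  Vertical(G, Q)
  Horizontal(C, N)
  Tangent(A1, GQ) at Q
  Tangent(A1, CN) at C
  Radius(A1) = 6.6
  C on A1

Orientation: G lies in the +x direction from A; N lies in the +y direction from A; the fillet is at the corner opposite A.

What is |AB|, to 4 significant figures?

64.00

AN is vertical with |AN| = 33.0 and N on the +y side, so N = (0.000, 33.00). The virtual corner opposite A is at (64.90, 33.00). The tangent condition forces BQ to be normal to GQ and tangency of A1 to CN means the radius BC is perpendicular to CN, with radius 6.6, so the center B sits 6.6 in from both sides at B = (58.30, 26.40). Then |AB| = |B − A| = 64.00.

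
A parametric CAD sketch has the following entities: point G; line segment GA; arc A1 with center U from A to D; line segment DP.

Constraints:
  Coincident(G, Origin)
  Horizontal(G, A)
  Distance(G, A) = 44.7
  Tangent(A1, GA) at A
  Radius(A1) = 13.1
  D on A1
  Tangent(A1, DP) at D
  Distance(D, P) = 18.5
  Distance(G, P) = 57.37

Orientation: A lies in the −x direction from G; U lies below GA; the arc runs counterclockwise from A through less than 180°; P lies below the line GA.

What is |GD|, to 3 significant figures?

59.1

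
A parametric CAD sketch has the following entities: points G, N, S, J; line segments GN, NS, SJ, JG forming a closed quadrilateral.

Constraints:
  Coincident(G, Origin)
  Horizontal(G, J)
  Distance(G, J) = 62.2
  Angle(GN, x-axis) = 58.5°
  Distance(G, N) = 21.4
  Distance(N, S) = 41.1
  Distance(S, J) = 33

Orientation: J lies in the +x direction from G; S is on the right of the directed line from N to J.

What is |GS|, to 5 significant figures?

37.234

Checks: |NS| = 41.10 ✓; |SJ| = 33.00 ✓.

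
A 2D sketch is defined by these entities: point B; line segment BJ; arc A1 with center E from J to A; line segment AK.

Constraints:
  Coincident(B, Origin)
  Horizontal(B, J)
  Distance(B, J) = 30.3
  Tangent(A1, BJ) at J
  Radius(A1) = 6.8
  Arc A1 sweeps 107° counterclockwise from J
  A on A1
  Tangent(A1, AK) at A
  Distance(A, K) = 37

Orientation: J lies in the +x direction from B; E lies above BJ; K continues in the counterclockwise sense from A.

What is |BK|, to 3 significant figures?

51.2

B is at the origin; B and J share the same y with |BJ| = 30.3 and J on the +x side, so J = (30.3, 0.00). The tangent condition forces EJ to be normal to BJ, so E = J + (0, 6.8) = (30.3, 6.80). On A1, J sits at bearing -90° from E; a 107° counterclockwise sweep puts A at bearing 17°, so A = E + 6.8·(cos 17°, sin 17°) = (36.8, 8.79). The tangent condition forces EA to be normal to AK, so AK runs along (−sin 17°, cos 17°); with |AK| = 37.0, K = (26.0, 44.2). Then |BK| = |K − B| = 51.2.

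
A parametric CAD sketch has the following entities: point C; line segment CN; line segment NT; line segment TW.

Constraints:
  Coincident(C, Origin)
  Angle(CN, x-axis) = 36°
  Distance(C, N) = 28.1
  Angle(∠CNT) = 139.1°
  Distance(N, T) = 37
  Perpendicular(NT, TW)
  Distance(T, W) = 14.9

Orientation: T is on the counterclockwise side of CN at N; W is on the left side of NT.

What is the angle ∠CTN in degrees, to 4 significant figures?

17.53°

C is at the origin; CN runs at 36.0° with length 28.1, so N = 28.1·(cos 36.0°, sin 36.0°) = (22.73, 16.52). ∠CNT = 139.1°, so NT runs at 36.0° + (180° − 139.1°) = 76.90° from the x-axis; with |NT| = 37.0, T = N + 37.0·(cos 76.90°, sin 76.90°) = (31.12, 52.55). Then cos ∠CTN = TC·TN / (|TC||TN|), giving 17.53°.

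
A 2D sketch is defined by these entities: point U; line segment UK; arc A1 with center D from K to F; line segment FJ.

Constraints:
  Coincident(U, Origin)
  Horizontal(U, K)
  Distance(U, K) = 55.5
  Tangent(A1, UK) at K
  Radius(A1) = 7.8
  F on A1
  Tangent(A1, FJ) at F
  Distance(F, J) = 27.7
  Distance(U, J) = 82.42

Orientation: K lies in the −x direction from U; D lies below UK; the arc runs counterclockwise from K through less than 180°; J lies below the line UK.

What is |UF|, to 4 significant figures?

61.78

Checks: |DF| = 7.800 ✓; ∠(DF, FJ) = 90.00° ✓; |FJ| = 27.70 ✓; |UJ| = 82.42 ✓.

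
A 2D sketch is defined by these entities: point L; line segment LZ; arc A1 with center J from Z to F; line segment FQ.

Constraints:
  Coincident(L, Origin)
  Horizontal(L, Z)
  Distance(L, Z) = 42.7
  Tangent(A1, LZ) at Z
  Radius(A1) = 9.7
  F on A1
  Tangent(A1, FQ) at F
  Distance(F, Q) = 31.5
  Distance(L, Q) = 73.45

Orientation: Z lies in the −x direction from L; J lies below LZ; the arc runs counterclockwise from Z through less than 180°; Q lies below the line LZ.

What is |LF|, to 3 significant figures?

51.7

L is at the origin; L and Z share the same y with |LZ| = 42.7 and Z on the −x side, so Z = (-42.7, 0.00). A1 meets LZ tangentially, so JZ is at right angles to LZ, so J = Z + (0, -9.7) = (-42.7, -9.70). Since JF ⟂ FQ (tangency), |JQ| = √(9.7² + 31.5²) = 33.0 regardless of where F sits on A1. So Q lies on both circle(L, 73.45) and circle(J, 33.0); the below-LZ intersection is Q = (-65.2, -33.8). F is the foot of the tangent from Q: F = (-51.4, -5.44).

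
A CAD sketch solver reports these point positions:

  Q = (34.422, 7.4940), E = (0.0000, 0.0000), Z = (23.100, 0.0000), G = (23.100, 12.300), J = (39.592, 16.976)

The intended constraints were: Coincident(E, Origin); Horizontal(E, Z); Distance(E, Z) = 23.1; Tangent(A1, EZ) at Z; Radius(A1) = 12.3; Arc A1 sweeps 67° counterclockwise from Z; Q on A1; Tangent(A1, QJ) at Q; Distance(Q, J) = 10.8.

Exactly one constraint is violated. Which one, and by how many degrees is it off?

Tangent(A1, QJ) at Q — off by 5.60°.

E = (0.00, 0.00) ✓; E.y = 0.00, Z.y = 0.00 ✓; |EZ| = 23.10 ✓; ∠(GZ, ZE) = 90.00° ✓; |GZ| = 12.30 ✓; bearing(G→Q) − bearing(G→Z) = 67.00° ✓; |GQ| = 12.30 ✓; ∠(GQ, QJ) = 95.60° ✗; |QJ| = 10.80 ✓.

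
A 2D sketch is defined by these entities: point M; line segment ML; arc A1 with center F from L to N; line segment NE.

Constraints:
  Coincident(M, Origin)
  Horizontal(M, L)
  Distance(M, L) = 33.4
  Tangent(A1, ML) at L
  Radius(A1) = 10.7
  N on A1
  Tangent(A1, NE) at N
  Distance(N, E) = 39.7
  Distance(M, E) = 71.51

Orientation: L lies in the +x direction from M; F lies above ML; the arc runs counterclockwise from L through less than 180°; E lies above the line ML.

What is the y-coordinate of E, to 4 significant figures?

45.67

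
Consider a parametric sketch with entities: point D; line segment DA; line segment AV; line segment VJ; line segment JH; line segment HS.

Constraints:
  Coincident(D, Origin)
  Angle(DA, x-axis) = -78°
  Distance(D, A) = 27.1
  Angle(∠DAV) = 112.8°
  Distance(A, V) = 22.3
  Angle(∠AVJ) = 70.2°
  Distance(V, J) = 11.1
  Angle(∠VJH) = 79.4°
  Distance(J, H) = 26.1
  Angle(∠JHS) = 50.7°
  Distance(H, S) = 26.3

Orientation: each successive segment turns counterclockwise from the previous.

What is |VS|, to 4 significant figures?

12.00

D is at the origin; DA runs at -78.0° with length 27.1, so A = (5.634, -26.51). ∠DAV = 112.8° gives AV at -10.80° from the x-axis; with |AV| = 22.3, V = (27.54, -30.69). ∠AVJ = 70.2° gives VJ at 99.00° from the x-axis; with |VJ| = 11.1, J = (25.80, -19.72). ∠VJH = 79.4° gives JH at -160.4° from the x-axis; with |JH| = 26.1, H = (1.215, -28.48). ∠JHS = 50.7° gives HS at -31.10° from the x-axis; with |HS| = 26.3, S = (23.74, -42.06). Then |VS| = |S − V| = 12.00.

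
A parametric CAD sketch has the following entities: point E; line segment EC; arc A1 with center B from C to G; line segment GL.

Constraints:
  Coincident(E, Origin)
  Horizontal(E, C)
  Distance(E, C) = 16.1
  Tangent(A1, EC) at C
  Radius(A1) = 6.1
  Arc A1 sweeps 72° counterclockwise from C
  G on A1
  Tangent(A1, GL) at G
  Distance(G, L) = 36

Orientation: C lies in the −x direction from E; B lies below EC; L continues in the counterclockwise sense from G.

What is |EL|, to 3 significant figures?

50.7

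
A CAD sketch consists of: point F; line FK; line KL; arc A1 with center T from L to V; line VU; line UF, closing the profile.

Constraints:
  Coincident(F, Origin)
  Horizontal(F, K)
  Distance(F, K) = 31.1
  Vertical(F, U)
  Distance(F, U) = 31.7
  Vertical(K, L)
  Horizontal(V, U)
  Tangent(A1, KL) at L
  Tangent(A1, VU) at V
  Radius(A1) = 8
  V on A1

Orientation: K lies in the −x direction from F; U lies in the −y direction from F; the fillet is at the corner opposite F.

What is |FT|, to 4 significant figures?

33.10

F is at the origin; F and K share the same y with |FK| = 31.1 and K on the −x side, so K = (-31.10, 0.000). F and U share the same x with |FU| = 31.7 and U on the −y side, so U = (0.000, -31.70). The virtual corner opposite F is at (-31.10, -31.70). The tangent condition forces TL to be normal to KL and tangency of A1 to VU means the radius TV is perpendicular to VU, with radius 8.0, so the center T sits 8.0 in from both sides at T = (-23.10, -23.70). Then |FT| = |T − F| = 33.10.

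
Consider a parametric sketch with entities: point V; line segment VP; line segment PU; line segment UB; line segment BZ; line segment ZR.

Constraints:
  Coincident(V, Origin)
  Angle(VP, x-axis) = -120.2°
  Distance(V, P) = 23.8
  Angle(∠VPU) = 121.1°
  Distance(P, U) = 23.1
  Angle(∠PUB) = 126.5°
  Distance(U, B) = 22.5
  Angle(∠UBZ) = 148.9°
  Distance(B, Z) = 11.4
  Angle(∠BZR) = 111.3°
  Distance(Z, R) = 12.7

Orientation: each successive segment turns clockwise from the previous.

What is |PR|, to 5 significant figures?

43.841

V is at the origin; VP runs at -120.2° with length 23.8, so P = (-11.972, -20.570). ∠VPU = 121.1° gives PU at -179.10° from the x-axis; with |PU| = 23.1, U = (-35.069, -20.933). ∠PUB = 126.5° gives UB at 127.40° from the x-axis; with |UB| = 22.5, B = (-48.735, -3.0583). ∠UBZ = 148.9° gives BZ at 96.300° from the x-axis; with |BZ| = 11.4, Z = (-49.986, 8.2729). ∠BZR = 111.3° gives ZR at 27.600° from the x-axis; with |ZR| = 12.7, R = (-38.731, 14.157). Then |PR| = |R − P| = 43.841.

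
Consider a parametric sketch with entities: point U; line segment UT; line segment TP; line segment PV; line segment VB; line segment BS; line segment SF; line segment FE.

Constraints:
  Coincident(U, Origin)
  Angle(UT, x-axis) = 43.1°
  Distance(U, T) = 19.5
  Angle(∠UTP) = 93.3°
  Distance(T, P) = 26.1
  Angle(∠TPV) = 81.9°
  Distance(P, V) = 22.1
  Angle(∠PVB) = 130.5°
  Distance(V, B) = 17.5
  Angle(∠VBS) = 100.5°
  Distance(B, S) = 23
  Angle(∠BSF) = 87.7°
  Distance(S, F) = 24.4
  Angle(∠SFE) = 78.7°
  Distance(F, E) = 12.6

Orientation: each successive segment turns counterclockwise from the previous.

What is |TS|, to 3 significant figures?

16.2

∠PVB = 130.5° gives VB at -82.6° from the x-axis; with |VB| = 17.5, B = (-15.0, -0.376). ∠VBS = 100.5° gives BS at -3.10° from the x-axis; with |BS| = 23.0, S = (7.94, -1.62). Then |TS| = |S − T| = 16.2.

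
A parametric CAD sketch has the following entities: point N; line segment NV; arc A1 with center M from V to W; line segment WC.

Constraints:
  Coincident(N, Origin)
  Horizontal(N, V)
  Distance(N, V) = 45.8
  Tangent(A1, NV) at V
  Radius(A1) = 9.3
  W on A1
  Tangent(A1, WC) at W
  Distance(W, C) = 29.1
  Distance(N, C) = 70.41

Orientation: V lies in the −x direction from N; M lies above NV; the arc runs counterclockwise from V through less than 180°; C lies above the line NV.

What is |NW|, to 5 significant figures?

42.521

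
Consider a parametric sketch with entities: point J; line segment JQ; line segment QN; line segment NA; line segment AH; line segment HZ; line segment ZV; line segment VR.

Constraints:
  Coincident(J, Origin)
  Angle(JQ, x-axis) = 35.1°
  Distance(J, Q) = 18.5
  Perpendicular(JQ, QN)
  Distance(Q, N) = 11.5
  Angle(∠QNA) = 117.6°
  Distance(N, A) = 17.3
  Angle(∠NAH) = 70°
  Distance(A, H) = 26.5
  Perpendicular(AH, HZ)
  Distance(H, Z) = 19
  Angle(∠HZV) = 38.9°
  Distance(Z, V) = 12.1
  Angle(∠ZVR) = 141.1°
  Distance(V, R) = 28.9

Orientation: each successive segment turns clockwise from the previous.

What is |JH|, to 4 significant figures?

6.761

J is at the origin; JQ runs at 35.1° with length 18.5, so Q = (15.14, 10.64). JQ is perpendicular to QN, so QN runs at -54.90°; with |QN| = 11.5, N = (21.75, 1.229). ∠QNA = 117.6° gives NA at -117.3° from the x-axis; with |NA| = 17.3, A = (13.81, -14.14). ∠NAH = 70.0° gives AH at 132.7° from the x-axis; with |AH| = 26.5, H = (-4.158, 5.331). Then |JH| = |H − J| = 6.761.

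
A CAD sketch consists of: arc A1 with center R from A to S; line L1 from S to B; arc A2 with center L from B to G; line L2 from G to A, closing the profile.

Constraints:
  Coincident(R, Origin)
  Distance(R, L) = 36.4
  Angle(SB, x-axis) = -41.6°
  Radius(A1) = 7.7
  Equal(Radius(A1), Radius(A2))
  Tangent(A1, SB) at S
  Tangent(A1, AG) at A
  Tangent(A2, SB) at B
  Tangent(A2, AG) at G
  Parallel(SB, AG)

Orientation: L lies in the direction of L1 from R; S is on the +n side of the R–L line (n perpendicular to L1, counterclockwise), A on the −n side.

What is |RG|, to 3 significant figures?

37.2

The slot axis is L1's direction at -41.6°, so u = (cos -41.6°, sin -41.6°) = (0.748, -0.664) and n = (−sin -41.6°, cos -41.6°) = (0.664, 0.748). R is at the origin and L lies 36.4 along u from R, so L = 36.4·u = (27.2, -24.2). Tangency of A1 to both parallel lines with radius 7.7 puts S and A at R ± 7.7·n: S = (5.11, 5.76), A = (-5.11, -5.76). Equal radii place B and G the same way about L: B = L + 7.7·n = (32.3, -18.4), G = L − 7.7·n = (22.1, -29.9). Then |RG| = |G − R| = 37.2.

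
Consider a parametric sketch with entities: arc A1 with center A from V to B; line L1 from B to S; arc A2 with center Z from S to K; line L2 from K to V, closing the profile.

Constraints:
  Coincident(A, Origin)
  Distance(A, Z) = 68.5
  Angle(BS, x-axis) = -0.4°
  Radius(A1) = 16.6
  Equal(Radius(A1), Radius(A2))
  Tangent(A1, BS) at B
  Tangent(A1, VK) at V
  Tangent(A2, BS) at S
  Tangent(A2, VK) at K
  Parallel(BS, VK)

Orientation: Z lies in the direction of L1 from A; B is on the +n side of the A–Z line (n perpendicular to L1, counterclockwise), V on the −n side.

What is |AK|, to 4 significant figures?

70.48

The slot axis is L1's direction at -0.4°, so u = (cos -0.4°, sin -0.4°) = (1.000, -0.006981) and n = (−sin -0.4°, cos -0.4°) = (0.006981, 1.000). A is at the origin and Z lies 68.5 along u from A, so Z = 68.5·u = (68.50, -0.4782). Tangency of A1 to both parallel lines with radius 16.6 puts B and V at A ± 16.6·n: B = (0.1159, 16.60), V = (-0.1159, -16.60). Equal radii place S and K the same way about Z: S = Z + 16.6·n = (68.61, 16.12), K = Z − 16.6·n = (68.38, -17.08). Then |AK| = |K − A| = 70.48.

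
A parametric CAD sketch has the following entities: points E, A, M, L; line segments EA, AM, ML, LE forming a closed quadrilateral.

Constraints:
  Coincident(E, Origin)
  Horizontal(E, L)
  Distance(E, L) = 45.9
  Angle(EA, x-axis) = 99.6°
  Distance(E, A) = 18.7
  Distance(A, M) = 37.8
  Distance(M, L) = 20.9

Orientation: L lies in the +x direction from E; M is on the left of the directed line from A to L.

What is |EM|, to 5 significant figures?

38.897

Checks: |AM| = 37.80 ✓; |ML| = 20.90 ✓.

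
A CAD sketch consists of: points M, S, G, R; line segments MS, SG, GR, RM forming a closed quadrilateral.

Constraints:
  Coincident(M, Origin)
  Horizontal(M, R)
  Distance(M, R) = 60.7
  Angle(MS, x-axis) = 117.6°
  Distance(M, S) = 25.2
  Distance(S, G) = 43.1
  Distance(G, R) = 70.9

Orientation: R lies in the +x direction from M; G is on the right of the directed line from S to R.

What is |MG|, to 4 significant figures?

21.74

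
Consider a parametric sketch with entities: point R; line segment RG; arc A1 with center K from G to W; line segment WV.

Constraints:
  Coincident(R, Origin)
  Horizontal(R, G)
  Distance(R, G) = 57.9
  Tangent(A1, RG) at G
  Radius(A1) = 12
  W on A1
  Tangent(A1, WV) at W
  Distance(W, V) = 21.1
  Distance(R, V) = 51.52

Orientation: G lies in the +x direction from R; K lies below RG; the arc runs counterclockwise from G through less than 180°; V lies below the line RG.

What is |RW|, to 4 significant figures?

47.13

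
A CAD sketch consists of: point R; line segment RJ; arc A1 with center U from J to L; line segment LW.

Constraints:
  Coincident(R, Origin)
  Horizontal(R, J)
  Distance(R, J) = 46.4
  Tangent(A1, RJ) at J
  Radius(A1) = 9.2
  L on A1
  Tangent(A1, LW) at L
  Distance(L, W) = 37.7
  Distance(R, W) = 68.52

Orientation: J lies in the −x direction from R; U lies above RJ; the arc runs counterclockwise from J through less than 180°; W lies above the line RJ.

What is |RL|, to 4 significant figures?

39.48

R is at the origin; RJ is horizontal with |RJ| = 46.4 and J on the −x side, so J = (-46.40, 0.000). Since A1 is tangent to RJ there, UJ ⟂ RJ, so U = J + (0, 9.2) = (-46.40, 9.200). Since UL ⟂ LW (tangency), |UW| = √(9.2² + 37.7²) = 38.81 regardless of where L sits on A1. So W lies on both circle(R, 68.52) and circle(U, 38.81); the above-RJ intersection is W = (-48.98, 47.92). L is the foot of the tangent from W: L = (-37.63, 11.97).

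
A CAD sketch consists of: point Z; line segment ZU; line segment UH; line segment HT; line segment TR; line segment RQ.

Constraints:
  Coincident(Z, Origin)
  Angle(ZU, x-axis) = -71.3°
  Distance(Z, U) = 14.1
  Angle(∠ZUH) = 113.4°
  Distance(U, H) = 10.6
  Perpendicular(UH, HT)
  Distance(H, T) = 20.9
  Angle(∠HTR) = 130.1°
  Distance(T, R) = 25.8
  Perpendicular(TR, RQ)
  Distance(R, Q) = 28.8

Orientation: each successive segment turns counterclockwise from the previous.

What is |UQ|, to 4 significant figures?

31.72

Z is at the origin; ZU runs at -71.3° with length 14.1, so U = (4.521, -13.36). ∠ZUH = 113.4° gives UH at -4.700° from the x-axis; with |UH| = 10.6, H = (15.08, -14.22). UH is perpendicular to HT, so HT runs at 85.30°; with |HT| = 20.9, T = (16.80, 6.606). ∠HTR = 130.1° gives TR at 135.2° from the x-axis; with |TR| = 25.8, R = (-1.509, 24.79). The perpendicularity gives RQ at right angles to TR, so RQ runs at -134.8°; with |RQ| = 28.8, Q = (-21.80, 4.349). Then |UQ| = |Q − U| = 31.72.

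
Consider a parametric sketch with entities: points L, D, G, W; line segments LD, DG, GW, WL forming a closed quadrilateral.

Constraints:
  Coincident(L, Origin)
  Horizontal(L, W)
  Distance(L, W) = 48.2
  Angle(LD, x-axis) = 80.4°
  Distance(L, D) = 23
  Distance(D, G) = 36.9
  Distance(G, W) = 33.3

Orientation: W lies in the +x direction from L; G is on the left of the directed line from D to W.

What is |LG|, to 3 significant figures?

50.9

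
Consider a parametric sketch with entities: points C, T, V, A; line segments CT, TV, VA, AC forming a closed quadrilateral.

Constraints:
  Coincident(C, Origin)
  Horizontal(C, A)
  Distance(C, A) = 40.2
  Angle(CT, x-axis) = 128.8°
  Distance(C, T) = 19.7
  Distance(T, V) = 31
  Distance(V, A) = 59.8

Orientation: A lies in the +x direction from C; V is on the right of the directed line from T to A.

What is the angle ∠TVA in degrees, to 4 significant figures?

65.45°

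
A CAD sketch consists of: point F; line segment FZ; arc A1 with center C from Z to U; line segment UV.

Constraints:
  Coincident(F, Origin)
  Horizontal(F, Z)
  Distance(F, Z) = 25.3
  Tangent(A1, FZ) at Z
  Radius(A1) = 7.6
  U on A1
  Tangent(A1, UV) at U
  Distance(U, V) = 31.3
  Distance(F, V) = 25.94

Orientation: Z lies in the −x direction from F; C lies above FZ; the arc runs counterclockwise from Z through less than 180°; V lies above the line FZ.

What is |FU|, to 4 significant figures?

19.79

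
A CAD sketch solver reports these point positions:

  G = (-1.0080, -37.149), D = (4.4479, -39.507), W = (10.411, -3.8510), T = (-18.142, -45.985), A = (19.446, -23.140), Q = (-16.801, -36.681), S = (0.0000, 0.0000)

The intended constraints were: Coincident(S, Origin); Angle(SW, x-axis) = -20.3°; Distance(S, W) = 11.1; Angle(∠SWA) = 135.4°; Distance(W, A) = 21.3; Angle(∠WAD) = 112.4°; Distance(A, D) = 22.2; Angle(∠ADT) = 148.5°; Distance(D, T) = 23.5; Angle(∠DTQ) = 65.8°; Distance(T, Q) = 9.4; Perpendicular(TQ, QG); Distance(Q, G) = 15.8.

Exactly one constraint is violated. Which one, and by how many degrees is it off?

Perpendicular(TQ, QG) — off by 6.50°.

S = (0.00, 0.00) ✓; SW at -20.30° ✓; |SW| = 11.10 ✓; ∠SWA = 135.4° ✓; |WA| = 21.30 ✓; ∠WAD = 112.4° ✓; |AD| = 22.20 ✓; ∠ADT = 148.5° ✓; |DT| = 23.50 ✓; ∠DTQ = 65.80° ✓; |TQ| = 9.400 ✓; ∠(TQ, QG) = 83.50° ✗; |QG| = 15.80 ✓.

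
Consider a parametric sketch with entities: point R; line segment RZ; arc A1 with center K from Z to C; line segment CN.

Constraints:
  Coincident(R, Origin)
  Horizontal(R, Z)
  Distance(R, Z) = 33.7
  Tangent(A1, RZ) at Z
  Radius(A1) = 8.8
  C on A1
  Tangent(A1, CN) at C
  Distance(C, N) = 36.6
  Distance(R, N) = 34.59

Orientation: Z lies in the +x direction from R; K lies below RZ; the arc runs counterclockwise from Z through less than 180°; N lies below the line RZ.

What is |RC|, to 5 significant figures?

26.705

Checks: R = (0.00, 0.00) ✓; |KC| = 8.800 ✓; ∠(KC, CN) = 90.00° ✓; |CN| = 36.60 ✓; |RN| = 34.59 ✓.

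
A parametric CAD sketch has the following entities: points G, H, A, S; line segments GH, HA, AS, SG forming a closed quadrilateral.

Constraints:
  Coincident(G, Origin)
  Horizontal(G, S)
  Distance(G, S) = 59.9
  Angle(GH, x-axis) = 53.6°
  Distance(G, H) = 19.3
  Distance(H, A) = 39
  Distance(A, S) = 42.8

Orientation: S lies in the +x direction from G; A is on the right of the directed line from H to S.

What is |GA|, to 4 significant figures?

31.64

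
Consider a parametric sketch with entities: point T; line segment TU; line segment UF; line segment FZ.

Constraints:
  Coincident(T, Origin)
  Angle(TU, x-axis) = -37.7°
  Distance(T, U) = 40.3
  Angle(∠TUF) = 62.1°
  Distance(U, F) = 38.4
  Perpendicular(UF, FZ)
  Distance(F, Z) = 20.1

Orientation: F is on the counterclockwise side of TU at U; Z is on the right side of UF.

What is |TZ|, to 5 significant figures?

59.044

T is at the origin; TU runs at -37.7° with length 40.3, so U = 40.3·(cos -37.7°, sin -37.7°) = (31.886, -24.645). ∠TUF = 62.1°, so UF runs at -37.7° + (180° − 62.1°) = 80.200° from the x-axis; with |UF| = 38.4, F = U + 38.4·(cos 80.200°, sin 80.200°) = (38.422, 13.195). The perpendicularity gives FZ at right angles to UF; with |FZ| = 20.1 on the right of UF, Z = F + 20.1·(0.98541, -0.17021) = (58.229, 9.7739). Then |TZ| = |Z − T| = 59.044.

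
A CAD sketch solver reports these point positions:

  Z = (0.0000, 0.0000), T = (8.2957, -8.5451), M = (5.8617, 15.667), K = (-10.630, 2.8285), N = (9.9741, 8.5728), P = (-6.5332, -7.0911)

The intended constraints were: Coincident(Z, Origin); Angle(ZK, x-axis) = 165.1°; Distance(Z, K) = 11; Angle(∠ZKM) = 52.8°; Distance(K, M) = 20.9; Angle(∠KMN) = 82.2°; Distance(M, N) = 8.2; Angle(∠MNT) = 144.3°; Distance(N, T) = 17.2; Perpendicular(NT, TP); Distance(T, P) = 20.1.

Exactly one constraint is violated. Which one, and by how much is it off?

Distance(T, P) = 20.1 — off by 5.20.

Z = (0.00, 0.00) ✓; ZK at 165.1° ✓; |ZK| = 11.00 ✓; ∠ZKM = 52.80° ✓; |KM| = 20.90 ✓; ∠KMN = 82.20° ✓; |MN| = 8.200 ✓; ∠MNT = 144.3° ✓; |NT| = 17.20 ✓; ∠(NT, TP) = 90.00° ✓; |TP| = 14.90 ✗.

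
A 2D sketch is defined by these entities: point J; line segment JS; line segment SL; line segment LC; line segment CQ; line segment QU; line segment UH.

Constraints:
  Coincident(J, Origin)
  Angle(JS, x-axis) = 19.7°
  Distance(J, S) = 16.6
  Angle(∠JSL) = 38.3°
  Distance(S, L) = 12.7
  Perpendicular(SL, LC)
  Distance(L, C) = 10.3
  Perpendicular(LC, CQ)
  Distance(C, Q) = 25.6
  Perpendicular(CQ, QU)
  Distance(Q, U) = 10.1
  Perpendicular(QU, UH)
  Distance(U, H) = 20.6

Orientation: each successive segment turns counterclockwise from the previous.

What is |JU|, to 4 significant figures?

27.82

LC ⟂ CQ, so CQ runs at -18.60°; with |CQ| = 25.6, Q = (24.57, -8.281). CQ ⟂ QU, so QU runs at 71.40°; with |QU| = 10.1, U = (27.79, 1.292). Then |JU| = |U − J| = 27.82.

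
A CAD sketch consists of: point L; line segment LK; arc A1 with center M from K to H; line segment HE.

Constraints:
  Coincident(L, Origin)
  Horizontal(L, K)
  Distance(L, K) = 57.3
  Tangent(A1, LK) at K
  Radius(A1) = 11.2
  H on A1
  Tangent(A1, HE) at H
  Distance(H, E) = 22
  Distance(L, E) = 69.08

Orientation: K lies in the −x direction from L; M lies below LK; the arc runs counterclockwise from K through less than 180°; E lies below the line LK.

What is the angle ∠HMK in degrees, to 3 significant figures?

113°

L is at the origin; LK is horizontal with |LK| = 57.3 and K on the −x side, so K = (-57.3, 0.00). A1 meets LK tangentially, so MK is at right angles to LK, so M = K + (0, -11.2) = (-57.3, -11.2). Since MH ⟂ HE (tangency), |ME| = √(11.2² + 22.0²) = 24.7 regardless of where H sits on A1. So E lies on both circle(L, 69.08) and circle(M, 24.7); the below-LK intersection is E = (-59.1, -35.8). H is the foot of the tangent from E: H = (-67.6, -15.6).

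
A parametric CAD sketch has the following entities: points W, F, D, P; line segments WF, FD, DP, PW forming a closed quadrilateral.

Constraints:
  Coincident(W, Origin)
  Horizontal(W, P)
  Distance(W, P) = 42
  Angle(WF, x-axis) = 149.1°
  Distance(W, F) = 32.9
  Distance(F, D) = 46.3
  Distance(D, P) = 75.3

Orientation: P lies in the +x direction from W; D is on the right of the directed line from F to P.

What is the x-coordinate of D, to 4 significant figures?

-27.33

Checks: |WP| = 42.00 ✓; |WF| = 32.90 ✓; |FD| = 46.30 ✓; |DP| = 75.30 ✓.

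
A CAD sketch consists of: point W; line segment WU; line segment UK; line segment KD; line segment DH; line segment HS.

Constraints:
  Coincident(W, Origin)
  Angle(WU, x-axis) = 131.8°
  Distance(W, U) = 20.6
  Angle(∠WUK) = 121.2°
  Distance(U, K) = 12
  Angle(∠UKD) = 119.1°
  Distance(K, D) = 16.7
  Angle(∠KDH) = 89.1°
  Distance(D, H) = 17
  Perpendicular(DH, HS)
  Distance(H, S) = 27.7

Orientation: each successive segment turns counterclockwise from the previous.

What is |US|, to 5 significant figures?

8.1483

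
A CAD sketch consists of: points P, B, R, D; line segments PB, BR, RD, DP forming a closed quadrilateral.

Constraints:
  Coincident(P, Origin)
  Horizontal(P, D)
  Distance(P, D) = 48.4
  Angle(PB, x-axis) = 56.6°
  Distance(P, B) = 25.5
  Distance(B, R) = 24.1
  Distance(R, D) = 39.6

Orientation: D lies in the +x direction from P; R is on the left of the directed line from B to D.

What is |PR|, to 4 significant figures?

49.01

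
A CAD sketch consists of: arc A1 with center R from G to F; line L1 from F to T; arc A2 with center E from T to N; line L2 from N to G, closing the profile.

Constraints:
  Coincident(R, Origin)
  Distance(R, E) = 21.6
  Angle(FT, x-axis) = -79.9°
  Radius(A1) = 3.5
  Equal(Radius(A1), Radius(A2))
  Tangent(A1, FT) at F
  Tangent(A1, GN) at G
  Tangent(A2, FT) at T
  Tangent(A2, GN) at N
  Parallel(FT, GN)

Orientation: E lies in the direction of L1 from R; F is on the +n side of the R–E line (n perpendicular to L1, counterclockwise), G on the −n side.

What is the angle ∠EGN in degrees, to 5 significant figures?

9.2040°

Tangency of A1 to both parallel lines with radius 3.5 puts F and G at R ± 3.5·n: F = (3.4458, 0.61378), G = (-3.4458, -0.61378). Equal radii place T and N the same way about E: T = E + 3.5·n = (7.2337, -20.651), N = E − 3.5·n = (0.34216, -21.879). Then cos ∠EGN = GE·GN / (|GE||GN|), giving 9.2040°.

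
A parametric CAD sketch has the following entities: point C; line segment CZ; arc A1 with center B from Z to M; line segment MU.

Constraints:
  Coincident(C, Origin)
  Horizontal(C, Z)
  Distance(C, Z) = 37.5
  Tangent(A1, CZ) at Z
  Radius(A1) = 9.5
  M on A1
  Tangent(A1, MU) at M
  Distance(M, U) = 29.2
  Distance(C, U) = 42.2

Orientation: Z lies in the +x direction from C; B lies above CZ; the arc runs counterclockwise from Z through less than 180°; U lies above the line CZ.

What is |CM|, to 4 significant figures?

46.85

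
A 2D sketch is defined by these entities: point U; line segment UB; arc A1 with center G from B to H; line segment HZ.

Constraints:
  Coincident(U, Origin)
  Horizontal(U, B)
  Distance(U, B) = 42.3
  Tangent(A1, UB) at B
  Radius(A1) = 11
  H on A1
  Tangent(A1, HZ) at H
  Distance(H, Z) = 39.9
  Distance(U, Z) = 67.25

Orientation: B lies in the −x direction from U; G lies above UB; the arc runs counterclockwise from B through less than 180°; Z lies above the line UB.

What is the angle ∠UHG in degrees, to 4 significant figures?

141.1°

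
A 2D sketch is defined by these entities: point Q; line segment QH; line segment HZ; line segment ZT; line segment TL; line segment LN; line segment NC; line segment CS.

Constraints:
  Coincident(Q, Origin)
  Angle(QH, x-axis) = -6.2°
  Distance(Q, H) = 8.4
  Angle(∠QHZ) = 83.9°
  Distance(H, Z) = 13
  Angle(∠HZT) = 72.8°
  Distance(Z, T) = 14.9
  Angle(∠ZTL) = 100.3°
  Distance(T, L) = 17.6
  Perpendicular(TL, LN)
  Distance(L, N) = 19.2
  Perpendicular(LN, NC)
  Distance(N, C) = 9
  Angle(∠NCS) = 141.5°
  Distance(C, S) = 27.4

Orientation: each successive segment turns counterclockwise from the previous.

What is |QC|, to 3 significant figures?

14.3

Q is at the origin; QH runs at -6.2° with length 8.4, so H = (8.35, -0.907). ∠QHZ = 83.9° gives HZ at 89.9° from the x-axis; with |HZ| = 13.0, Z = (8.37, 12.1). ∠HZT = 72.8° gives ZT at -163° from the x-axis; with |ZT| = 14.9, T = (-5.87, 7.71). ∠ZTL = 100.3° gives TL at -83.2° from the x-axis; with |TL| = 17.6, L = (-3.78, -9.76). TL is perpendicular to LN, so LN runs at 6.80°; with |LN| = 19.2, N = (15.3, -7.49). The perpendicularity gives NC at right angles to LN, so NC runs at 96.8°; with |NC| = 9.0, C = (14.2, 1.45). Then |QC| = |C − Q| = 14.3.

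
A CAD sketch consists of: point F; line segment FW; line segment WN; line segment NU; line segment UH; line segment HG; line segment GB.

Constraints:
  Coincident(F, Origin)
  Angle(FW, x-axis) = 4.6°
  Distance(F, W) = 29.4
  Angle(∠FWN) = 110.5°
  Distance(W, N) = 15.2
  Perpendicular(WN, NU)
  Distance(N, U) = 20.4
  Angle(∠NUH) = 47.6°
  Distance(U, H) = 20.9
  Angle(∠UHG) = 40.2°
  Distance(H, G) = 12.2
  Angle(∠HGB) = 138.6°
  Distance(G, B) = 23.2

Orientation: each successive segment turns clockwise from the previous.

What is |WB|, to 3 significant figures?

36.7

F is at the origin; FW runs at 4.6° with length 29.4, so W = (29.3, 2.36). ∠FWN = 110.5° gives WN at -64.9° from the x-axis; with |WN| = 15.2, N = (35.8, -11.4). WN is perpendicular to NU, so NU runs at -155°; with |NU| = 20.4, U = (17.3, -20.1). ∠NUH = 47.6° gives UH at 72.7° from the x-axis; with |UH| = 20.9, H = (23.5, -0.106). ∠UHG = 40.2° gives HG at -67.1° from the x-axis; with |HG| = 12.2, G = (28.2, -11.3). ∠HGB = 138.6° gives GB at -109° from the x-axis; with |GB| = 23.2, B = (20.9, -33.3). Then |WB| = |B − W| = 36.7.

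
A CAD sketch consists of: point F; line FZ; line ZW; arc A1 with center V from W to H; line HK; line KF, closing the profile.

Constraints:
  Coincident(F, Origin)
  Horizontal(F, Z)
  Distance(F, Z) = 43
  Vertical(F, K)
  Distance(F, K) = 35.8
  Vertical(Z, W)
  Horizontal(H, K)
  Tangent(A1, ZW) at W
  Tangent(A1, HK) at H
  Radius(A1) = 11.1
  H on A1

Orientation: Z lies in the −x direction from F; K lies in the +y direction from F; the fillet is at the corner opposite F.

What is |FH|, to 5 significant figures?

47.950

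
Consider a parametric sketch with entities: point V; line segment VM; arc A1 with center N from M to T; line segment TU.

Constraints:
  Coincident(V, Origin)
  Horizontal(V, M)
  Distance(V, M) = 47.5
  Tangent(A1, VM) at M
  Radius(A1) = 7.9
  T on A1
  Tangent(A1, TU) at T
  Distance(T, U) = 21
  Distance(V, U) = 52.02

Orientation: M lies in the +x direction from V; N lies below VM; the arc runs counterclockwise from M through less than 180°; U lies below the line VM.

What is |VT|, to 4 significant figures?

40.69

V is at the origin; VM is horizontal with |VM| = 47.5 and M on the +x side, so M = (47.50, 0.000). Since A1 is tangent to VM there, NM ⟂ VM, so N = M + (0, -7.9) = (47.50, -7.900). Since NT ⟂ TU (tangency), |NU| = √(7.9² + 21.0²) = 22.44 regardless of where T sits on A1. So U lies on both circle(V, 52.02) and circle(N, 22.44); the below-VM intersection is U = (42.64, -29.80). T is the foot of the tangent from U: T = (39.68, -9.013).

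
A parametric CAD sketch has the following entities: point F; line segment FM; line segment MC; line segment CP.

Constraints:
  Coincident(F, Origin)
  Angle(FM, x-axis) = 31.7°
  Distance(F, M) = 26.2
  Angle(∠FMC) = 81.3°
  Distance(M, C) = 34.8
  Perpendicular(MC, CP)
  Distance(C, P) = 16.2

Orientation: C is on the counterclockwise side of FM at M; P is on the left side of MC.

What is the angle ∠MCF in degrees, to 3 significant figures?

40.0°

F is at the origin; FM runs at 31.7° with length 26.2, so M = 26.2·(cos 31.7°, sin 31.7°) = (22.3, 13.8). ∠FMC = 81.3°, so MC runs at 31.7° + (180° − 81.3°) = 130° from the x-axis; with |MC| = 34.8, C = M + 34.8·(cos 130°, sin 130°) = (-0.263, 40.3). Then cos ∠MCF = CM·CF / (|CM||CF|), giving 40.0°.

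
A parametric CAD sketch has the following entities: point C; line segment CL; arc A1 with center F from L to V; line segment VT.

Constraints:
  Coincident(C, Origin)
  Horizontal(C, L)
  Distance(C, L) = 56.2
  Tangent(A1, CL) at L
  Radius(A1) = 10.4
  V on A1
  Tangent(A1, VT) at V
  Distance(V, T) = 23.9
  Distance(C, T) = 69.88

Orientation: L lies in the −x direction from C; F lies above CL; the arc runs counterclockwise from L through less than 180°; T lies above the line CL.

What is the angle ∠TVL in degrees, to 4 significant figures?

119.3°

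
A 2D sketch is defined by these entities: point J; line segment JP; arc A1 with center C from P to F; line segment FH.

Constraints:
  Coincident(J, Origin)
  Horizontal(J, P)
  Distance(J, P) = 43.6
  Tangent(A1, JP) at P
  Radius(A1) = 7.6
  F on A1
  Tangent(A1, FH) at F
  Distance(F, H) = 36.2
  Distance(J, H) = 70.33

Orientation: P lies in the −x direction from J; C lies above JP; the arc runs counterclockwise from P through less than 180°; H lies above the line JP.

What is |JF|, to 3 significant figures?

38.9

J is at the origin; J and P share the same y with |JP| = 43.6 and P on the −x side, so P = (-43.6, 0.00). Since A1 is tangent to JP there, CP ⟂ JP, so C = P + (0, 7.6) = (-43.6, 7.60). Since CF ⟂ FH (tangency), |CH| = √(7.6² + 36.2²) = 37.0 regardless of where F sits on A1. So H lies on both circle(J, 70.33) and circle(C, 37.0); the above-JP intersection is H = (-56.1, 42.4). F is the foot of the tangent from H: F = (-37.1, 11.6).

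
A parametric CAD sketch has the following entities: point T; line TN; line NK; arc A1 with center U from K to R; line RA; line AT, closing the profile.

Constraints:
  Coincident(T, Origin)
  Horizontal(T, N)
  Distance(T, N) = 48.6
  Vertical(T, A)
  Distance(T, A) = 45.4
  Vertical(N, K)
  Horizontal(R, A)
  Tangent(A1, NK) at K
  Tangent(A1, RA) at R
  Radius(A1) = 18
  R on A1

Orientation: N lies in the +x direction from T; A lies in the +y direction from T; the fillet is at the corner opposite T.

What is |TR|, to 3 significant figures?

54.7

The virtual corner opposite T is at (48.6, 45.4). Since A1 is tangent to NK there, UK ⟂ NK and the tangent condition forces UR to be normal to RA, with radius 18.0, so the center U sits 18.0 in from both sides at U = (30.6, 27.4). That places the tangent points at K = (48.6, 27.4) on NK and R = (30.6, 45.4) on RA. Then |TR| = |R − T| = 54.7.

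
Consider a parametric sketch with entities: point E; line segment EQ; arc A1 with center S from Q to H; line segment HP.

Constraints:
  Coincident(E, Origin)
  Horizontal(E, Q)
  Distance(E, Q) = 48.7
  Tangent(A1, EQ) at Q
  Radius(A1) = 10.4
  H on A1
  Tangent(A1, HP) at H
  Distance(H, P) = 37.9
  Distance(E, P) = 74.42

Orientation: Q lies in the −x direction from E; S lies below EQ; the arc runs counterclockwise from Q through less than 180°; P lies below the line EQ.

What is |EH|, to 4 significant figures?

60.13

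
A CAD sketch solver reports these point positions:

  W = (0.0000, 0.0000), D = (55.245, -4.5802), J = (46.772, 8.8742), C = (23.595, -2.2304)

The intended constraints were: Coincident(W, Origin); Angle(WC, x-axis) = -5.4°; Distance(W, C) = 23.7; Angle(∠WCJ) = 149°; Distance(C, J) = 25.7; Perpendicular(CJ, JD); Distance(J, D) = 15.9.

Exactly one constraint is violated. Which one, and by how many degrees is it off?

Perpendicular(CJ, JD) — off by 6.60°.

W = (0.00, 0.00) ✓; WC at -5.400° ✓; |WC| = 23.70 ✓; ∠WCJ = 149.0° ✓; |CJ| = 25.70 ✓; ∠(CJ, JD) = 83.40° ✗; |JD| = 15.90 ✓.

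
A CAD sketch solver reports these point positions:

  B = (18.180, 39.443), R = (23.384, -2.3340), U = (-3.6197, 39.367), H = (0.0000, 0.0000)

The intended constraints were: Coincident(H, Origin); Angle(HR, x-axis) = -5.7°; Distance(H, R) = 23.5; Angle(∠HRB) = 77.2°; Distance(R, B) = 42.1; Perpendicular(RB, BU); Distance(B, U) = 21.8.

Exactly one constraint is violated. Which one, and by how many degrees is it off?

Perpendicular(RB, BU) — off by 6.90°.

H = (0.00, 0.00) ✓; HR at -5.700° ✓; |HR| = 23.50 ✓; ∠HRB = 77.20° ✓; |RB| = 42.10 ✓; ∠(RB, BU) = 83.10° ✗; |BU| = 21.80 ✓.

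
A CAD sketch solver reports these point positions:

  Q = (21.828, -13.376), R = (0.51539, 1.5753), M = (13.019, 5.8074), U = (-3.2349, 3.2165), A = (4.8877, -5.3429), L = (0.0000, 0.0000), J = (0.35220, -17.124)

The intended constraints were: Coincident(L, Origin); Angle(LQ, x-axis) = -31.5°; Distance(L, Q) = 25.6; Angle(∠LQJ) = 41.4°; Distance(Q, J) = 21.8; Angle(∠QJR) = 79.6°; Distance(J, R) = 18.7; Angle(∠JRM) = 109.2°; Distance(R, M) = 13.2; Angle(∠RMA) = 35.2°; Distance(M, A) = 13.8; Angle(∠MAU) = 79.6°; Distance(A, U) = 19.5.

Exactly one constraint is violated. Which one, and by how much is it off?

Distance(A, U) = 19.5 — off by 7.70.

L = (0.00, 0.00) ✓; LQ at -31.50° ✓; |LQ| = 25.60 ✓; ∠LQJ = 41.40° ✓; |QJ| = 21.80 ✓; ∠QJR = 79.60° ✓; |JR| = 18.70 ✓; ∠JRM = 109.2° ✓; |RM| = 13.20 ✓; ∠RMA = 35.20° ✓; |MA| = 13.80 ✓; ∠MAU = 79.60° ✓; |AU| = 11.80 ✗.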